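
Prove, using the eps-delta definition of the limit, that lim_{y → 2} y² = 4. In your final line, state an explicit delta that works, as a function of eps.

delta = min(2, eps/6)

Let eps > 0. We seek delta > 0 with 0 < |y − 2| < delta ⇒ |y² − 4| < eps.
Factor: y² − 4 = (y − 2)(y + 2), so |y² − 4| = |y − 2|·|y + 2|.
Restrict delta ≤ 2. Then |y − 2| < 2 gives |y| < 4, so by the triangle inequality |y + 2| ≤ 4 + 2 = 6.
Hence |y² − 4| ≤ 6|y − 2|, which is < eps once |y − 2| < eps/6.
Take delta = min(2, eps/6). If 0 < |y − 2| < delta then both bounds hold and |y² − 4| ≤ 6|y − 2| < 6·(eps/6) = eps.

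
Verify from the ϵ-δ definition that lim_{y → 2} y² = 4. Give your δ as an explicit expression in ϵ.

Fix ϵ > 0. We seek δ > 0 with 0 < |y − 2| < δ ⇒ |y² − 4| < ϵ.
Factor: y² − 4 = (y − 2)(y + 2), so |y² − 4| = |y − 2|·|y + 2|.
Impose δ ≤ 1 so that |y| < 3; then |y + 2| ≤ 5.
Hence |y² − 4| ≤ 5|y − 2|, which is < ϵ once |y − 2| < ϵ/5.
Take δ = min(1, ϵ/5). If 0 < |y − 2| < δ then both bounds hold and |y² − 4| ≤ 5|y − 2| < 5·(ϵ/5) = ϵ.

δ = min(1, ϵ/5)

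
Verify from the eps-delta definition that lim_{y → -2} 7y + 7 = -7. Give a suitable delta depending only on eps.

Let eps > 0. We need delta > 0 so that 0 < |y + 2| < delta implies |(7y + 7) + 7| < eps.
Since (7y + 7) + 7 = 7(y + 2), we have |(7y + 7) + 7| = 7|y + 2|.
Thus it suffices that |y + 2| < eps/7.
Take delta = eps/7. If 0 < |y + 2| < delta then |(7y + 7) + 7| = 7|y + 2| < 7·(eps/7) = eps.

delta = eps/7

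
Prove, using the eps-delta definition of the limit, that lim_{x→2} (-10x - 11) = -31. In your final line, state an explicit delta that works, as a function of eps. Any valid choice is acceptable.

Suppose eps > 0. We need delta > 0 so that 0 < |x − 2| < delta implies |(-10x - 11) + 31| < eps.
Since (-10x - 11) + 31 = -10(x − 2), we have |(-10x - 11) + 31| = 10|x − 2|.
So 10|x − 2| < eps exactly when |x − 2| < eps/10.
Take delta = eps/10. If 0 < |x − 2| < delta then |(-10x - 11) + 31| = 10|x − 2| < 10·(eps/10) = eps.

delta = eps/10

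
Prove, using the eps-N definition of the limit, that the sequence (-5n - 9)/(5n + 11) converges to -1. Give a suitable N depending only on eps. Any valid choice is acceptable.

N = (2/5)/eps

Let eps > 0 be given. For n ≥ 1, |(-5n - 9)/(5n + 11) + 1| = |10|/(5(5n + 11)) = 10/(5(5n + 11)).
Since 5n + 11 ≥ 5n for n ≥ 1, this is ≤ 10/(5·5n) = (2/5)/n.
So |(-5n - 9)/(5n + 11) + 1| < eps whenever n > (2/5)/eps.
Take N = (2/5)/eps. If n > N then |(-5n - 9)/(5n + 11) + 1| ≤ (2/5)/n < eps.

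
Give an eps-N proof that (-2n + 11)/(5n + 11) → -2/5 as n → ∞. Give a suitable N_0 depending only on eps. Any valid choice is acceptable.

N_0 = (77/25)/eps

Suppose eps > 0. For n ≥ 1, |(-2n + 11)/(5n + 11) + 2/5| = |77|/(5(5n + 11)) = 77/(5(5n + 11)).
Since 5n + 11 ≥ 5n for n ≥ 1, this is ≤ 77/(5·5n) = (77/25)/n.
So |(-2n + 11)/(5n + 11) + 2/5| < eps whenever n > (77/25)/eps.
Take N_0 = (77/25)/eps. If n > N_0 then |(-2n + 11)/(5n + 11) + 2/5| ≤ (77/25)/n < eps.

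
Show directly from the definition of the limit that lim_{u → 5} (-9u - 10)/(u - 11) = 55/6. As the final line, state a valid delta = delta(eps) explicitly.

Let eps > 0 be given. We want delta > 0 with 0 < |u − 5| < delta ⇒ |(-9u - 10)/(u - 11) − (55/6)| < eps.
Combining over a common denominator, (-9u - 10)/(u - 11) − (55/6) = [(-9u - 10)·(-6) − (-55)·(u - 11)] / [(-6)·(u - 11)] = 109(u − 5) / ((-6)(u - 11)).
So |(-9u - 10)/(u - 11) − (55/6)| = 109|u − 5| / (6·|u − 11|).
Require delta ≤ 3, so |u − 11| ≥ |-6| − |u − 5| > 6 − 3 = 3.
Hence |(-9u - 10)/(u - 11) − (55/6)| < 109|u − 5|/(6·3) = (109/18)|u − 5|, which is < eps once |u − 5| < (18/109)eps.
Take delta = min(3, (18/109)eps). Then 0 < |u − 5| < delta forces both bounds, so |(-9u - 10)/(u - 11) − (55/6)| < eps.

delta = min(3, (18/109)eps)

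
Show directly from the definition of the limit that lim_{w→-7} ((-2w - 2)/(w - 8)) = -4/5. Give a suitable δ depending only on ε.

δ = min(15/2, (25/4)ε)

Fix ε > 0. We want δ > 0 with 0 < |w + 7| < δ ⇒ |(-2w - 2)/(w - 8) + 4/5| < ε.
Combining over a common denominator, (-2w - 2)/(w - 8) + 4/5 = [(-2w - 2)·(-15) − 12·(w - 8)] / [(-15)·(w - 8)] = 18(w + 7) / ((-15)(w - 8)).
So |(-2w - 2)/(w - 8) + 4/5| = 18|w + 7| / (15·|w − 8|).
Require δ ≤ 15/2, so |w − 8| ≥ |-15| − |w + 7| > 15 − 15/2 = 15/2.
Hence |(-2w - 2)/(w - 8) + 4/5| < 18|w + 7|/(15·(15/2)) = (4/25)|w + 7|, which is < ε once |w + 7| < (25/4)ε.
Take δ = min(15/2, (25/4)ε). Then 0 < |w + 7| < δ forces both bounds, so |(-2w - 2)/(w - 8) + 4/5| < ε.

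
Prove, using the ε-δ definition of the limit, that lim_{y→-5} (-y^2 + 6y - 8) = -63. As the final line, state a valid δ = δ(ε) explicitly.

δ = min(2, ε/18)

Fix ε > 0. We want δ > 0 such that 0 < |y + 5| < δ implies |(-y^2 + 6y - 8) + 63| < ε.
(-y^2 + 6y - 8) + 63 = -y^2 + 6y + 55 = (y + 5)(-y + 11).
So |(-y^2 + 6y - 8) + 63| = |y + 5|·|-y + 11|.
Require δ ≤ 2. Then |y + 5| < 2 gives |y| < 7, and by the triangle inequality |-y + 11| ≤ 7 + 11 = 18.
Hence |(-y^2 + 6y - 8) + 63| ≤ 18|y + 5| < ε provided |y + 5| < ε/18.
Choosing δ = min(2, ε/18) ensures both conditions, hence |(-y^2 + 6y - 8) + 63| < ε.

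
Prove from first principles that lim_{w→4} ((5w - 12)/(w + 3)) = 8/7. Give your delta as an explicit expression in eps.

Fix eps > 0. We want delta > 0 with 0 < |w − 4| < delta ⇒ |(5w - 12)/(w + 3) − (8/7)| < eps.
Combining over a common denominator, (5w - 12)/(w + 3) − (8/7) = [(5w - 12)·7 − 8·(w + 3)] / [7·(w + 3)] = 27(w − 4) / (7(w + 3)).
So |(5w - 12)/(w + 3) − (8/7)| = 27|w − 4| / (7·|w + 3|).
Require delta ≤ 7/2, so |w + 3| ≥ |7| − |w − 4| > 7 − 7/2 = 7/2.
Hence |(5w - 12)/(w + 3) − (8/7)| < 27|w − 4|/(7·(7/2)) = (54/49)|w − 4|, which is < eps once |w − 4| < (49/54)eps.
Take delta = min(7/2, (49/54)eps). Then 0 < |w − 4| < delta forces both bounds, so |(5w - 12)/(w + 3) − (8/7)| < eps.

delta = min(7/2, (49/54)eps)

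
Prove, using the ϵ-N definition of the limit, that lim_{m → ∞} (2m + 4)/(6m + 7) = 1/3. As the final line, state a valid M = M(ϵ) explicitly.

M = (5/18)/ϵ

Let ϵ > 0. For m ≥ 1, |(2m + 4)/(6m + 7) − (1/3)| = |10|/(6(6m + 7)) = 10/(6(6m + 7)).
Since 6m + 7 ≥ 6m for m ≥ 1, this is ≤ 10/(6·6m) = (5/18)/m.
So |(2m + 4)/(6m + 7) − (1/3)| < ϵ whenever m > (5/18)/ϵ.
Take M = (5/18)/ϵ. If m > M then |(2m + 4)/(6m + 7) − (1/3)| ≤ (5/18)/m < ϵ.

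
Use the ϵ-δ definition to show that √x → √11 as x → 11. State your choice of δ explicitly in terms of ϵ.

δ = min(11, √11·ϵ)

Suppose ϵ > 0. We want δ > 0 such that 0 < |x − 11| < δ implies |√x − √11| < ϵ.
Rationalise: √x − √11 = (x − 11)/(√x + √11), so |√x − √11| = |x − 11|/(√x + √11).
Restrict δ ≤ 11 so that |x − 11| < 11 forces x > 0, and then √x + √11 > √11.
Hence |√x − √11| < |x − 11|/√11, which is < ϵ once |x − 11| < √11·ϵ.
Take δ = min(11, √11·ϵ). If 0 < |x − 11| < δ then x > 0 and |√x − √11| < |x − 11|/√11 < ϵ.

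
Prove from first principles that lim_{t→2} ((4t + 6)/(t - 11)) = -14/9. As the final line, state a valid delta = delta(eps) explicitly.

Fix eps > 0. We want delta > 0 with 0 < |t − 2| < delta ⇒ |(4t + 6)/(t - 11) + 14/9| < eps.
Combining over a common denominator, (4t + 6)/(t - 11) + 14/9 = [(4t + 6)·(-9) − 14·(t - 11)] / [(-9)·(t - 11)] = -50(t − 2) / ((-9)(t - 11)).
So |(4t + 6)/(t - 11) + 14/9| = 50|t − 2| / (9·|t − 11|).
Restrict delta ≤ 9/2. Then |t − 2| < 9/2 gives |t − 11| = |(t − 2) + (-9)| ≥ 9 − 9/2 = 9/2.
Hence |(4t + 6)/(t - 11) + 14/9| < 50|t − 2|/(9·(9/2)) = (100/81)|t − 2|, which is < eps once |t − 2| < (81/100)eps.
Take delta = min(9/2, (81/100)eps). Then 0 < |t − 2| < delta forces both bounds, so |(4t + 6)/(t - 11) + 14/9| < eps.

delta = min(9/2, (81/100)eps)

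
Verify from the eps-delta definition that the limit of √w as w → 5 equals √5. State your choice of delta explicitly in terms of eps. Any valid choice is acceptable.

delta = min(5, √5·eps)

Let eps > 0 be given. We want delta > 0 such that 0 < |w − 5| < delta implies |√w − √5| < eps.
Multiplying by the conjugate, |√w − √5| = |w − 5|/(√w + √5).
Restrict delta ≤ 5 so that |w − 5| < 5 forces w > 0, and then √w + √5 > √5.
Hence |√w − √5| < |w − 5|/√5, which is < eps once |w − 5| < √5·eps.
Take delta = min(5, √5·eps). If 0 < |w − 5| < delta then w > 0 and |√w − √5| < |w − 5|/√5 < eps.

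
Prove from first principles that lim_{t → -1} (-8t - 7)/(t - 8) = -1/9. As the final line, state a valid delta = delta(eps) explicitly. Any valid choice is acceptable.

delta = min(9/2, (81/142)eps)

Suppose eps > 0. We want delta > 0 with 0 < |t + 1| < delta ⇒ |(-8t - 7)/(t - 8) + 1/9| < eps.
Combining over a common denominator, (-8t - 7)/(t - 8) + 1/9 = [(-8t - 7)·(-9) − 1·(t - 8)] / [(-9)·(t - 8)] = 71(t + 1) / ((-9)(t - 8)).
So |(-8t - 7)/(t - 8) + 1/9| = 71|t + 1| / (9·|t − 8|).
Require delta ≤ 9/2, so |t − 8| ≥ |-9| − |t + 1| > 9 − 9/2 = 9/2.
Hence |(-8t - 7)/(t - 8) + 1/9| < 71|t + 1|/(9·(9/2)) = (142/81)|t + 1|, which is < eps once |t + 1| < (81/142)eps.
Take delta = min(9/2, (81/142)eps). Then 0 < |t + 1| < delta forces both bounds, so |(-8t - 7)/(t - 8) + 1/9| < eps.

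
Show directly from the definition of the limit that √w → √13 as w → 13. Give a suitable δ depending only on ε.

Suppose ε > 0. We want δ > 0 such that 0 < |w − 13| < δ implies |√w − √13| < ε.
Multiplying by the conjugate, |√w − √13| = |w − 13|/(√w + √13).
Restrict δ ≤ 13 so that |w − 13| < 13 forces w > 0, and then √w + √13 > √13.
Hence |√w − √13| < |w − 13|/√13, which is < ε once |w − 13| < √13·ε.
Take δ = min(13, √13·ε). If 0 < |w − 13| < δ then w > 0 and |√w − √13| < |w − 13|/√13 < ε.

δ = min(13, √13·ε)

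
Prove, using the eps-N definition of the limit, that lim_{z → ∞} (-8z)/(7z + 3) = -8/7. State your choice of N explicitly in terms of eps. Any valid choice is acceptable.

Let eps > 0 be given. We seek N > 0 such that z > N implies |(-8z)/(7z + 3) + 8/7| < eps.
(-8z)/(7z + 3) + 8/7 = (7(-8z) − (-8)(7z + 3)) / (7(7z + 3)) = 24/(7(7z + 3)).
For z > 0 we have 7z + 3 > 7z, so |(-8z)/(7z + 3) + 8/7| = 24/(7(7z + 3)) < 24/(7·7z) = (24/49)/z.
Thus |(-8z)/(7z + 3) + 8/7| < eps whenever z > (24/49)/eps.
Take N = (24/49)/eps. If z > N then |(-8z)/(7z + 3) + 8/7| < (24/49)/z < eps.

N = (24/49)/eps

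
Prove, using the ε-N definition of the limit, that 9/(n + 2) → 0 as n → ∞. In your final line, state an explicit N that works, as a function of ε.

N = 9/ε

Suppose ε > 0. For n ≥ 1, |9/(n + 2) − 0| = 9/(n + 2) ≤ 9/n.
We need 9/n < ε, i.e. n > 9/ε.
Take N = 9/ε. If n > N then |9/(n + 2)| ≤ 9/n < ε.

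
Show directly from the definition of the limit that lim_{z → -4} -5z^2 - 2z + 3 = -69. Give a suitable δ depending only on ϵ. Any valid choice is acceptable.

Suppose ϵ > 0. We want δ > 0 such that 0 < |z + 4| < δ implies |(-5z^2 - 2z + 3) + 69| < ϵ.
(-5z^2 - 2z + 3) + 69 = -5z^2 - 2z + 72 = (z + 4)(-5z + 18).
So |(-5z^2 - 2z + 3) + 69| = |z + 4|·|-5z + 18|.
Assume first that |z + 4| < 1, so |z| < 5. Then |-5z + 18| ≤ 5·5 + 18 = 43.
Hence |(-5z^2 - 2z + 3) + 69| ≤ 43|z + 4| < ϵ provided |z + 4| < ϵ/43.
Take δ = min(1, ϵ/43). Then 0 < |z + 4| < δ gives both |z + 4| < 1 and |z + 4| < ϵ/43, so |(-5z^2 - 2z + 3) + 69| < ϵ.

δ = min(1, ϵ/43)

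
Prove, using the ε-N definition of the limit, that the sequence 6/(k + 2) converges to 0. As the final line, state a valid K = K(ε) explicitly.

Suppose ε > 0. For k ≥ 1, |6/(k + 2) − 0| = 6/(k + 2) ≤ 6/k.
We need 6/k < ε, i.e. k > 6/ε.
Take K = 6/ε. If k > K then |6/(k + 2)| ≤ 6/k < ε.

K = 6/ε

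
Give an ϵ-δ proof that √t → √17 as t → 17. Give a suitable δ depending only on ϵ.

δ = min(17, √17·ϵ)

Suppose ϵ > 0. We want δ > 0 such that 0 < |t − 17| < δ implies |√t − √17| < ϵ.
Multiplying by the conjugate, |√t − √17| = |t − 17|/(√t + √17).
Restrict δ ≤ 17 so that |t − 17| < 17 forces t > 0, and then √t + √17 > √17.
Hence |√t − √17| < |t − 17|/√17, which is < ϵ once |t − 17| < √17·ϵ.
Take δ = min(17, √17·ϵ). If 0 < |t − 17| < δ then t > 0 and |√t − √17| < |t − 17|/√17 < ϵ.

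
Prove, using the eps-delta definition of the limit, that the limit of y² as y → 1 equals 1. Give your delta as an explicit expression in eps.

delta = min(1, eps/3)

Fix eps > 0. We seek delta > 0 with 0 < |y − 1| < delta ⇒ |y² − 1| < eps.
Factor: y² − 1 = (y − 1)(y + 1), so |y² − 1| = |y − 1|·|y + 1|.
Impose delta ≤ 1 so that |y| < 2; then |y + 1| ≤ 3.
Hence |y² − 1| ≤ 3|y − 1|, which is < eps once |y − 1| < eps/3.
Take delta = min(1, eps/3). If 0 < |y − 1| < delta then both bounds hold and |y² − 1| ≤ 3|y − 1| < 3·(eps/3) = eps.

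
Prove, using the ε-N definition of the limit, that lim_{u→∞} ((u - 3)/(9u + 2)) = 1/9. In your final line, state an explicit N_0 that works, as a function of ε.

Let ε > 0. We seek N_0 > 0 such that u > N_0 implies |(u - 3)/(9u + 2) − (1/9)| < ε.
(u - 3)/(9u + 2) − (1/9) = (9(u - 3) − (9u + 2)) / (9(9u + 2)) = -29/(9(9u + 2)).
For u > 0 we have 9u + 2 > 9u, so |(u - 3)/(9u + 2) − (1/9)| = 29/(9(9u + 2)) < 29/(9·9u) = (29/81)/u.
Thus |(u - 3)/(9u + 2) − (1/9)| < ε whenever u > (29/81)/ε.
Take N_0 = (29/81)/ε. If u > N_0 then |(u - 3)/(9u + 2) − (1/9)| < (29/81)/u < ε.

N_0 = (29/81)/ε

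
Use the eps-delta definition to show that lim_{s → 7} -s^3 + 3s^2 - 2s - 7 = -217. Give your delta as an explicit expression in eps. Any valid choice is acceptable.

Let eps > 0 be given. We want delta > 0 such that 0 < |s − 7| < delta implies |(-s^3 + 3s^2 - 2s - 7) + 217| < eps.
(-s^3 + 3s^2 - 2s - 7) + 217 = -s^3 + 3s^2 - 2s + 210 = (s − 7)(-s^2 - 4s - 30).
So |(-s^3 + 3s^2 - 2s - 7) + 217| = |s − 7|·|-s^2 - 4s - 30|.
Assume first that |s − 7| < 1, so |s| < 8. Then |-s^2 - 4s - 30| ≤ 8^2 + 4·8 + 30 = 126.
Hence |(-s^3 + 3s^2 - 2s - 7) + 217| ≤ 126|s − 7| < eps provided |s − 7| < eps/126.
Choosing delta = min(1, eps/126) ensures both conditions, hence |(-s^3 + 3s^2 - 2s - 7) + 217| < eps.

delta = min(1, eps/126)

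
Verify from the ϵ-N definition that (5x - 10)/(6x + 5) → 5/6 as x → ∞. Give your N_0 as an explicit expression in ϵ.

N_0 = (85/36)/ϵ

Fix ϵ > 0. We seek N_0 > 0 such that x > N_0 implies |(5x - 10)/(6x + 5) − (5/6)| < ϵ.
(5x - 10)/(6x + 5) − (5/6) = (6(5x - 10) − 5(6x + 5)) / (6(6x + 5)) = -85/(6(6x + 5)).
For x > 0 we have 6x + 5 > 6x, so |(5x - 10)/(6x + 5) − (5/6)| = 85/(6(6x + 5)) < 85/(6·6x) = (85/36)/x.
Thus |(5x - 10)/(6x + 5) − (5/6)| < ϵ whenever x > (85/36)/ϵ.
Take N_0 = (85/36)/ϵ. If x > N_0 then |(5x - 10)/(6x + 5) − (5/6)| < (85/36)/x < ϵ.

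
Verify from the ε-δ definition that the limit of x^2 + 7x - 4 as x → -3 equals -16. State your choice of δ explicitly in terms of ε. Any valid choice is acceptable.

Suppose ε > 0. We want δ > 0 such that 0 < |x + 3| < δ implies |(x^2 + 7x - 4) + 16| < ε.
(x^2 + 7x - 4) + 16 = x^2 + 7x + 12 = (x + 3)(x + 4).
So |(x^2 + 7x - 4) + 16| = |x + 3|·|x + 4|.
Assume first that |x + 3| < 1, so |x| < 4. Then |x + 4| ≤ 4 + 4 = 8.
Hence |(x^2 + 7x - 4) + 16| ≤ 8|x + 3| < ε provided |x + 3| < ε/8.
Take δ = min(1, ε/8). Then 0 < |x + 3| < δ gives both |x + 3| < 1 and |x + 3| < ε/8, so |(x^2 + 7x - 4) + 16| < ε.

δ = min(1, ε/8)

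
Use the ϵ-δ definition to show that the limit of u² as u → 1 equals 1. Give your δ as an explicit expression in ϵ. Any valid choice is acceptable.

δ = min(2, ϵ/4)

Fix ϵ > 0. We seek δ > 0 with 0 < |u − 1| < δ ⇒ |u² − 1| < ϵ.
Factor: u² − 1 = (u − 1)(u + 1), so |u² − 1| = |u − 1|·|u + 1|.
Restrict δ ≤ 2. Then |u − 1| < 2 gives |u| < 3, so by the triangle inequality |u + 1| ≤ 3 + 1 = 4.
Hence |u² − 1| ≤ 4|u − 1|, which is < ϵ once |u − 1| < ϵ/4.
Take δ = min(2, ϵ/4). If 0 < |u − 1| < δ then both bounds hold and |u² − 1| ≤ 4|u − 1| < 4·(ϵ/4) = ϵ.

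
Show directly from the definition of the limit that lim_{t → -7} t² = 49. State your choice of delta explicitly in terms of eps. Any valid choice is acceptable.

delta = min(1, eps/15)

Let eps > 0. We seek delta > 0 with 0 < |t + 7| < delta ⇒ |t² − 49| < eps.
Factor: t² − 49 = (t + 7)(t - 7), so |t² − 49| = |t + 7|·|t - 7|.
Restrict delta ≤ 1. Then |t + 7| < 1 gives |t| < 8, so by the triangle inequality |t - 7| ≤ 8 + 7 = 15.
Hence |t² − 49| ≤ 15|t + 7|, which is < eps once |t + 7| < eps/15.
Take delta = min(1, eps/15). If 0 < |t + 7| < delta then both bounds hold and |t² − 49| ≤ 15|t + 7| < 15·(eps/15) = eps.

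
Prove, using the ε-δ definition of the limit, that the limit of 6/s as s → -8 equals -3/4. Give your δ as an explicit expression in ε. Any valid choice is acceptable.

δ = min(4, (16/3)ε)

Fix ε > 0. We seek δ > 0 such that 0 < |s + 8| < δ implies |6/s + 3/4| < ε.
|6/s + 3/4| = 6·|-8 − s|/(8·|s|) = 6|s + 8|/(8|s|).
Require δ ≤ 4 so that |s| > 8 − 4 = 4, hence 8|s| > 32.
Then |6/s + 3/4| < 6|s + 8|/32, which is < ε when |s + 8| < (16/3)ε.
Take δ = min(4, (16/3)ε). Then 0 < |s + 8| < δ gives both |s + 8| < 4 and |s + 8| < (16/3)ε, so |6/s + 3/4| < ε.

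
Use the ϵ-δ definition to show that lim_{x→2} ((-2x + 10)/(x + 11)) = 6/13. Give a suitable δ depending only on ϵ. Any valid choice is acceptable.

δ = min(13/2, (169/64)ϵ)

Let ϵ > 0 be given. We want δ > 0 with 0 < |x − 2| < δ ⇒ |(-2x + 10)/(x + 11) − (6/13)| < ϵ.
Combining over a common denominator, (-2x + 10)/(x + 11) − (6/13) = [(-2x + 10)·13 − 6·(x + 11)] / [13·(x + 11)] = -32(x − 2) / (13(x + 11)).
So |(-2x + 10)/(x + 11) − (6/13)| = 32|x − 2| / (13·|x + 11|).
Require δ ≤ 13/2, so |x + 11| ≥ |13| − |x − 2| > 13 − 13/2 = 13/2.
Hence |(-2x + 10)/(x + 11) − (6/13)| < 32|x − 2|/(13·(13/2)) = (64/169)|x − 2|, which is < ϵ once |x − 2| < (169/64)ϵ.
Take δ = min(13/2, (169/64)ϵ). Then 0 < |x − 2| < δ forces both bounds, so |(-2x + 10)/(x + 11) − (6/13)| < ϵ.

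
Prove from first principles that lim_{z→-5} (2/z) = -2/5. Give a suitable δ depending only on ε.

Let ε > 0. We seek δ > 0 such that 0 < |z + 5| < δ implies |2/z + 2/5| < ε.
|2/z + 2/5| = 2·|-5 − z|/(5·|z|) = 2|z + 5|/(5|z|).
Require δ ≤ 5/2 so that |z| > 5 − 5/2 = 5/2, hence 5|z| > 25/2.
Then |2/z + 2/5| < 2|z + 5|/(25/2), which is < ε when |z + 5| < (25/4)ε.
Take δ = min(5/2, (25/4)ε). Then 0 < |z + 5| < δ gives both |z + 5| < 5/2 and |z + 5| < (25/4)ε, so |2/z + 2/5| < ε.

δ = min(5/2, (25/4)ε)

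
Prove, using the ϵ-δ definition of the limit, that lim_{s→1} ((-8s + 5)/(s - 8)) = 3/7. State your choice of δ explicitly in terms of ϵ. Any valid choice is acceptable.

δ = min(7/2, (49/118)ϵ)

Suppose ϵ > 0. We want δ > 0 with 0 < |s − 1| < δ ⇒ |(-8s + 5)/(s - 8) − (3/7)| < ϵ.
Combining over a common denominator, (-8s + 5)/(s - 8) − (3/7) = [(-8s + 5)·(-7) − (-3)·(s - 8)] / [(-7)·(s - 8)] = 59(s − 1) / ((-7)(s - 8)).
So |(-8s + 5)/(s - 8) − (3/7)| = 59|s − 1| / (7·|s − 8|).
Restrict δ ≤ 7/2. Then |s − 1| < 7/2 gives |s − 8| = |(s − 1) + (-7)| ≥ 7 − 7/2 = 7/2.
Hence |(-8s + 5)/(s - 8) − (3/7)| < 59|s − 1|/(7·(7/2)) = (118/49)|s − 1|, which is < ϵ once |s − 1| < (49/118)ϵ.
Take δ = min(7/2, (49/118)ϵ). Then 0 < |s − 1| < δ forces both bounds, so |(-8s + 5)/(s - 8) − (3/7)| < ϵ.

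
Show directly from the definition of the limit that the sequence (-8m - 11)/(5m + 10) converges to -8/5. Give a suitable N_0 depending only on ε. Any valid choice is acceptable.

N_0 = 1/ε

Let ε > 0 be given. For m ≥ 1, |(-8m - 11)/(5m + 10) + 8/5| = |25|/(5(5m + 10)) = 25/(5(5m + 10)).
Since 5m + 10 ≥ 5m for m ≥ 1, this is ≤ 25/(5·5m) = 1/m.
So |(-8m - 11)/(5m + 10) + 8/5| < ε whenever m > 1/ε.
Take N_0 = 1/ε. If m > N_0 then |(-8m - 11)/(5m + 10) + 8/5| ≤ 1/m < ε.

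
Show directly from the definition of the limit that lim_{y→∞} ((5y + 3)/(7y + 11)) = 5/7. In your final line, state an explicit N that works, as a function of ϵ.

N = (34/49)/ϵ

Let ϵ > 0 be given. We seek N > 0 such that y > N implies |(5y + 3)/(7y + 11) − (5/7)| < ϵ.
(5y + 3)/(7y + 11) − (5/7) = (7(5y + 3) − 5(7y + 11)) / (7(7y + 11)) = -34/(7(7y + 11)).
For y > 0 we have 7y + 11 > 7y, so |(5y + 3)/(7y + 11) − (5/7)| = 34/(7(7y + 11)) < 34/(7·7y) = (34/49)/y.
Thus |(5y + 3)/(7y + 11) − (5/7)| < ϵ whenever y > (34/49)/ϵ.
Take N = (34/49)/ϵ. If y > N then |(5y + 3)/(7y + 11) − (5/7)| < (34/49)/y < ϵ.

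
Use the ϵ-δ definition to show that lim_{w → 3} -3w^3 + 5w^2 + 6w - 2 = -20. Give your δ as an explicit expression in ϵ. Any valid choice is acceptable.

δ = min(2, ϵ/101)

Suppose ϵ > 0. We want δ > 0 such that 0 < |w − 3| < δ implies |(-3w^3 + 5w^2 + 6w - 2) + 20| < ϵ.
(-3w^3 + 5w^2 + 6w - 2) + 20 = -3w^3 + 5w^2 + 6w + 18 = (w − 3)(-3w^2 - 4w - 6).
So |(-3w^3 + 5w^2 + 6w - 2) + 20| = |w − 3|·|-3w^2 - 4w - 6|.
Assume first that |w − 3| < 2, so |w| < 5. Then |-3w^2 - 4w - 6| ≤ 3·5^2 + 4·5 + 6 = 101.
Hence |(-3w^3 + 5w^2 + 6w - 2) + 20| ≤ 101|w − 3| < ϵ provided |w − 3| < ϵ/101.
Choosing δ = min(2, ϵ/101) ensures both conditions, hence |(-3w^3 + 5w^2 + 6w - 2) + 20| < ϵ.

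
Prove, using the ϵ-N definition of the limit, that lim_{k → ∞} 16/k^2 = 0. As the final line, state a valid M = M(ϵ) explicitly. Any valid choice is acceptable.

Fix ϵ > 0. For k ≥ 1, |16/k^2 − 0| = 16/k^2.
16/k^2 < ϵ ⇔ k^2 > 16/ϵ ⇔ k > (16/ϵ)^{1/2}.
Take M = (16/ϵ)^{1/2}. Then k > M implies 16/k^2 < ϵ.

M = (16/ϵ)^{1/2}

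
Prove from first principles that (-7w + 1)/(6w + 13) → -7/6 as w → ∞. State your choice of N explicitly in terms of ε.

Fix ε > 0. We seek N > 0 such that w > N implies |(-7w + 1)/(6w + 13) + 7/6| < ε.
(-7w + 1)/(6w + 13) + 7/6 = (6(-7w + 1) − (-7)(6w + 13)) / (6(6w + 13)) = 97/(6(6w + 13)).
For w > 0 we have 6w + 13 > 6w, so |(-7w + 1)/(6w + 13) + 7/6| = 97/(6(6w + 13)) < 97/(6·6w) = (97/36)/w.
Thus |(-7w + 1)/(6w + 13) + 7/6| < ε whenever w > (97/36)/ε.
Take N = (97/36)/ε. If w > N then |(-7w + 1)/(6w + 13) + 7/6| < (97/36)/w < ε.

N = (97/36)/ε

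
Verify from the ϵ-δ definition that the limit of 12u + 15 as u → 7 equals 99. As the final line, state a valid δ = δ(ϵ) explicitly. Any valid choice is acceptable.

Let ϵ > 0. We need δ > 0 so that 0 < |u − 7| < δ implies |(12u + 15) − 99| < ϵ.
Since (12u + 15) − 99 = 12(u − 7), we have |(12u + 15) − 99| = 12|u − 7|.
So 12|u − 7| < ϵ exactly when |u − 7| < ϵ/12.
Choosing δ = ϵ/12 gives |(12u + 15) − 99| = 12|u − 7| < ϵ whenever |u − 7| < δ.

δ = ϵ/12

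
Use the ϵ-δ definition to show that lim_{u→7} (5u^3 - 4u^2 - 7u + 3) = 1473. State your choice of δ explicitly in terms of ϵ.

Suppose ϵ > 0. We want δ > 0 such that 0 < |u − 7| < δ implies |(5u^3 - 4u^2 - 7u + 3) − 1473| < ϵ.
(5u^3 - 4u^2 - 7u + 3) − 1473 = 5u^3 - 4u^2 - 7u - 1470 = (u − 7)(5u^2 + 31u + 210).
So |(5u^3 - 4u^2 - 7u + 3) − 1473| = |u − 7|·|5u^2 + 31u + 210|.
Require δ ≤ 1. Then |u − 7| < 1 gives |u| < 8, and by the triangle inequality |5u^2 + 31u + 210| ≤ 5·8^2 + 31·8 + 210 = 778.
Hence |(5u^3 - 4u^2 - 7u + 3) − 1473| ≤ 778|u − 7| < ϵ provided |u − 7| < ϵ/778.
Take δ = min(1, ϵ/778). Then 0 < |u − 7| < δ gives both |u − 7| < 1 and |u − 7| < ϵ/778, so |(5u^3 - 4u^2 - 7u + 3) − 1473| < ϵ.

δ = min(1, ϵ/778)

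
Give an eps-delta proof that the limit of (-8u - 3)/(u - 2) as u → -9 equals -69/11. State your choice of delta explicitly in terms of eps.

Let eps > 0. We want delta > 0 with 0 < |u + 9| < delta ⇒ |(-8u - 3)/(u - 2) + 69/11| < eps.
Combining over a common denominator, (-8u - 3)/(u - 2) + 69/11 = [(-8u - 3)·(-11) − 69·(u - 2)] / [(-11)·(u - 2)] = 19(u + 9) / ((-11)(u - 2)).
So |(-8u - 3)/(u - 2) + 69/11| = 19|u + 9| / (11·|u − 2|).
Restrict delta ≤ 11/2. Then |u + 9| < 11/2 gives |u − 2| = |(u + 9) + (-11)| ≥ 11 − 11/2 = 11/2.
Hence |(-8u - 3)/(u - 2) + 69/11| < 19|u + 9|/(11·(11/2)) = (38/121)|u + 9|, which is < eps once |u + 9| < (121/38)eps.
Take delta = min(11/2, (121/38)eps). Then 0 < |u + 9| < delta forces both bounds, so |(-8u - 3)/(u - 2) + 69/11| < eps.

delta = min(11/2, (121/38)eps)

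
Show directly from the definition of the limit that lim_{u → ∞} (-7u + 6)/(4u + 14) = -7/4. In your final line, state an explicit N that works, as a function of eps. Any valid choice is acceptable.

Fix eps > 0. We seek N > 0 such that u > N implies |(-7u + 6)/(4u + 14) + 7/4| < eps.
(-7u + 6)/(4u + 14) + 7/4 = (4(-7u + 6) − (-7)(4u + 14)) / (4(4u + 14)) = 122/(4(4u + 14)).
For u > 0 we have 4u + 14 > 4u, so |(-7u + 6)/(4u + 14) + 7/4| = 122/(4(4u + 14)) < 122/(4·4u) = (61/8)/u.
Thus |(-7u + 6)/(4u + 14) + 7/4| < eps whenever u > (61/8)/eps.
Take N = (61/8)/eps. If u > N then |(-7u + 6)/(4u + 14) + 7/4| < (61/8)/u < eps.

N = (61/8)/eps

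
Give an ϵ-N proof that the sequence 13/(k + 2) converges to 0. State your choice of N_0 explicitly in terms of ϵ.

N_0 = 13/ϵ

Let ϵ > 0. For k ≥ 1, |13/(k + 2) − 0| = 13/(k + 2) ≤ 13/k.
We need 13/k < ϵ, i.e. k > 13/ϵ.
Take N_0 = 13/ϵ. If k > N_0 then |13/(k + 2)| ≤ 13/k < ϵ.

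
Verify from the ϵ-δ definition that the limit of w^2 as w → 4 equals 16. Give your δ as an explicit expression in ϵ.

δ = min(1, ϵ/9)

Let ϵ > 0. We seek δ > 0 with 0 < |w − 4| < δ ⇒ |w^2 − 16| < ϵ.
Factor: w^2 − 16 = (w − 4)(w + 4), so |w^2 − 16| = |w − 4|·|w + 4|.
Impose δ ≤ 1 so that |w| < 5; then |w + 4| ≤ 9.
Hence |w^2 − 16| ≤ 9|w − 4|, which is < ϵ once |w − 4| < ϵ/9.
Take δ = min(1, ϵ/9). If 0 < |w − 4| < δ then both bounds hold and |w^2 − 16| ≤ 9|w − 4| < 9·(ϵ/9) = ϵ.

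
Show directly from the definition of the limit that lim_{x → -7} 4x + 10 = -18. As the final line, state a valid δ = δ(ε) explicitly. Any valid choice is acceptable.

δ = ε/4

Fix ε > 0. We need δ > 0 so that 0 < |x + 7| < δ implies |(4x + 10) + 18| < ε.
Since (4x + 10) + 18 = 4(x + 7), we have |(4x + 10) + 18| = 4|x + 7|.
Thus it suffices that |x + 7| < ε/4.
Take δ = ε/4. If 0 < |x + 7| < δ then |(4x + 10) + 18| = 4|x + 7| < 4·(ε/4) = ε.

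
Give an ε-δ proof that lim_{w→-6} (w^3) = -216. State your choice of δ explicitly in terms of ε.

Fix ε > 0. We seek δ > 0 with 0 < |w + 6| < δ ⇒ |w^3 + 216| < ε.
Factor: w^3 + 216 = (w + 6)(w^2 - 6w + 36), so |w^3 + 216| = |w + 6|·|w^2 - 6w + 36|.
Impose δ ≤ 2 so that |w| < 8; then |w^2 - 6w + 36| ≤ 148.
Hence |w^3 + 216| ≤ 148|w + 6|, which is < ε once |w + 6| < ε/148.
Take δ = min(2, ε/148). If 0 < |w + 6| < δ then both bounds hold and |w^3 + 216| ≤ 148|w + 6| < 148·(ε/148) = ε.

δ = min(2, ε/148)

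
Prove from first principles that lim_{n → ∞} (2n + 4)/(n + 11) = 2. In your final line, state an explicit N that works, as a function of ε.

N = 18/ε

Fix ε > 0. For n ≥ 1, |(2n + 4)/(n + 11) − 2| = |-18|/((n + 11)) = 18/((n + 11)).
Since n + 11 ≥ n for n ≥ 1, this is ≤ 18/(n) = 18/n.
So |(2n + 4)/(n + 11) − 2| < ε whenever n > 18/ε.
Take N = 18/ε. If n > N then |(2n + 4)/(n + 11) − 2| ≤ 18/n < ε.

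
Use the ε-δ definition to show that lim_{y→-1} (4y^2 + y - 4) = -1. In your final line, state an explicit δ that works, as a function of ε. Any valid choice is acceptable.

δ = min(1, ε/11)

Let ε > 0. We want δ > 0 such that 0 < |y + 1| < δ implies |(4y^2 + y - 4) + 1| < ε.
(4y^2 + y - 4) + 1 = 4y^2 + y - 3 = (y + 1)(4y - 3).
So |(4y^2 + y - 4) + 1| = |y + 1|·|4y - 3|.
Require δ ≤ 1. Then |y + 1| < 1 gives |y| < 2, and by the triangle inequality |4y - 3| ≤ 4·2 + 3 = 11.
Hence |(4y^2 + y - 4) + 1| ≤ 11|y + 1| < ε provided |y + 1| < ε/11.
Choosing δ = min(1, ε/11) ensures both conditions, hence |(4y^2 + y - 4) + 1| < ε.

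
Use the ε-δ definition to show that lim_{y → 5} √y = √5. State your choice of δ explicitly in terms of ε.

Let ε > 0. We want δ > 0 such that 0 < |y − 5| < δ implies |√y − √5| < ε.
Rationalise: √y − √5 = (y − 5)/(√y + √5), so |√y − √5| = |y − 5|/(√y + √5).
Restrict δ ≤ 5 so that |y − 5| < 5 forces y > 0, and then √y + √5 > √5.
Hence |√y − √5| < |y − 5|/√5, which is < ε once |y − 5| < √5·ε.
Take δ = min(5, √5·ε). If 0 < |y − 5| < δ then y > 0 and |√y − √5| < |y − 5|/√5 < ε.

δ = min(5, √5·ε)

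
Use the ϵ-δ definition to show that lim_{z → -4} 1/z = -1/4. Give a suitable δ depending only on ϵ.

δ = min(2, 8ϵ)

Let ϵ > 0. We seek δ > 0 such that 0 < |z + 4| < δ implies |1/z + 1/4| < ϵ.
|1/z + 1/4| = |-4 − z|/(4·|z|) = |z + 4|/(4|z|).
Restrict δ ≤ 2. Then |z + 4| < 2 gives |z| > 2, so 4|z| > 8.
Then |1/z + 1/4| < |z + 4|/8, which is < ϵ when |z + 4| < 8ϵ.
Take δ = min(2, 8ϵ). Then 0 < |z + 4| < δ gives both |z + 4| < 2 and |z + 4| < 8ϵ, so |1/z + 1/4| < ϵ.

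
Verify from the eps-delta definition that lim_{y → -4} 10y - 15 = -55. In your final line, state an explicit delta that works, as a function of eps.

delta = eps/10

Let eps > 0 be given. We need delta > 0 so that 0 < |y + 4| < delta implies |(10y - 15) + 55| < eps.
|(10y - 15) + 55| = |10y + 40| = 10|y + 4|.
Thus it suffices that |y + 4| < eps/10.
Choosing delta = eps/10 gives |(10y - 15) + 55| = 10|y + 4| < eps whenever |y + 4| < delta.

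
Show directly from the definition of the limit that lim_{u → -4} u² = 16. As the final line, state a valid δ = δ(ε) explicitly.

Suppose ε > 0. We seek δ > 0 with 0 < |u + 4| < δ ⇒ |u² − 16| < ε.
Factor: u² − 16 = (u + 4)(u - 4), so |u² − 16| = |u + 4|·|u - 4|.
Impose δ ≤ 2 so that |u| < 6; then |u - 4| ≤ 10.
Hence |u² − 16| ≤ 10|u + 4|, which is < ε once |u + 4| < ε/10.
Take δ = min(2, ε/10). If 0 < |u + 4| < δ then both bounds hold and |u² − 16| ≤ 10|u + 4| < 10·(ε/10) = ε.

δ = min(2, ε/10)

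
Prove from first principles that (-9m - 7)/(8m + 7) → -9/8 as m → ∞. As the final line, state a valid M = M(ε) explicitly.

M = (7/64)/ε

Suppose ε > 0. For m ≥ 1, |(-9m - 7)/(8m + 7) + 9/8| = |7|/(8(8m + 7)) = 7/(8(8m + 7)).
Since 8m + 7 ≥ 8m for m ≥ 1, this is ≤ 7/(8·8m) = (7/64)/m.
So |(-9m - 7)/(8m + 7) + 9/8| < ε whenever m > (7/64)/ε.
Take M = (7/64)/ε. If m > M then |(-9m - 7)/(8m + 7) + 9/8| ≤ (7/64)/m < ε.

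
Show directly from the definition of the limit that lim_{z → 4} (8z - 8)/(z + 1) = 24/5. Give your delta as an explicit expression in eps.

delta = min(5/2, (25/32)eps)

Suppose eps > 0. We want delta > 0 with 0 < |z − 4| < delta ⇒ |(8z - 8)/(z + 1) − (24/5)| < eps.
Combining over a common denominator, (8z - 8)/(z + 1) − (24/5) = [(8z - 8)·5 − 24·(z + 1)] / [5·(z + 1)] = 16(z − 4) / (5(z + 1)).
So |(8z - 8)/(z + 1) − (24/5)| = 16|z − 4| / (5·|z + 1|).
Restrict delta ≤ 5/2. Then |z − 4| < 5/2 gives |z + 1| = |(z − 4) + 5| ≥ 5 − 5/2 = 5/2.
Hence |(8z - 8)/(z + 1) − (24/5)| < 16|z − 4|/(5·(5/2)) = (32/25)|z − 4|, which is < eps once |z − 4| < (25/32)eps.
Take delta = min(5/2, (25/32)eps). Then 0 < |z − 4| < delta forces both bounds, so |(8z - 8)/(z + 1) − (24/5)| < eps.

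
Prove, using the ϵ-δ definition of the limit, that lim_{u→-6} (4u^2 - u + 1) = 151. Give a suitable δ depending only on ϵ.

Fix ϵ > 0. We want δ > 0 such that 0 < |u + 6| < δ implies |(4u^2 - u + 1) − 151| < ϵ.
(4u^2 - u + 1) − 151 = 4u^2 - u - 150 = (u + 6)(4u - 25).
So |(4u^2 - u + 1) − 151| = |u + 6|·|4u - 25|.
Assume first that |u + 6| < 1, so |u| < 7. Then |4u - 25| ≤ 4·7 + 25 = 53.
Hence |(4u^2 - u + 1) − 151| ≤ 53|u + 6| < ϵ provided |u + 6| < ϵ/53.
Take δ = min(1, ϵ/53). Then 0 < |u + 6| < δ gives both |u + 6| < 1 and |u + 6| < ϵ/53, so |(4u^2 - u + 1) − 151| < ϵ.

δ = min(1, ϵ/53)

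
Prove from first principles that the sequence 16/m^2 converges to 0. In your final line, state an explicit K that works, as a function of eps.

K = (16/eps)^{1/2}

Fix eps > 0. For m ≥ 1, |16/m^2 − 0| = 16/m^2.
16/m^2 < eps ⇔ m^2 > 16/eps ⇔ m > (16/eps)^{1/2}.
Take K = (16/eps)^{1/2}. Then m > K implies 16/m^2 < eps.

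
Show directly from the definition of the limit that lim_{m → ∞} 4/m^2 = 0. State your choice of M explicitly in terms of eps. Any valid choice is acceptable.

Let eps > 0 be given. For m ≥ 1, |4/m^2 − 0| = 4/m^2.
4/m^2 < eps ⇔ m^2 > 4/eps ⇔ m > (4/eps)^{1/2}.
Take M = (4/eps)^{1/2}. Then m > M implies 4/m^2 < eps.

M = (4/eps)^{1/2}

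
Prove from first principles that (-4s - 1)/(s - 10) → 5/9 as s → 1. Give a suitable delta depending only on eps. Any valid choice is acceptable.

Suppose eps > 0. We want delta > 0 with 0 < |s − 1| < delta ⇒ |(-4s - 1)/(s - 10) − (5/9)| < eps.
Combining over a common denominator, (-4s - 1)/(s - 10) − (5/9) = [(-4s - 1)·(-9) − (-5)·(s - 10)] / [(-9)·(s - 10)] = 41(s − 1) / ((-9)(s - 10)).
So |(-4s - 1)/(s - 10) − (5/9)| = 41|s − 1| / (9·|s − 10|).
Require delta ≤ 9/2, so |s − 10| ≥ |-9| − |s − 1| > 9 − 9/2 = 9/2.
Hence |(-4s - 1)/(s - 10) − (5/9)| < 41|s − 1|/(9·(9/2)) = (82/81)|s − 1|, which is < eps once |s − 1| < (81/82)eps.
Take delta = min(9/2, (81/82)eps). Then 0 < |s − 1| < delta forces both bounds, so |(-4s - 1)/(s - 10) − (5/9)| < eps.

delta = min(9/2, (81/82)eps)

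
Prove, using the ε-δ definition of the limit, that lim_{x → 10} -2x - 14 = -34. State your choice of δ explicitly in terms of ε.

Let ε > 0. We need δ > 0 so that 0 < |x − 10| < δ implies |(-2x - 14) + 34| < ε.
Since (-2x - 14) + 34 = -2(x − 10), we have |(-2x - 14) + 34| = 2|x − 10|.
So 2|x − 10| < ε exactly when |x − 10| < ε/2.
Choosing δ = ε/2 gives |(-2x - 14) + 34| = 2|x − 10| < ε whenever |x − 10| < δ.

δ = ε/2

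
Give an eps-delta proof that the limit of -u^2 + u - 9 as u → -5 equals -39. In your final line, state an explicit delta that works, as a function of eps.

delta = min(1, eps/12)

Let eps > 0. We want delta > 0 such that 0 < |u + 5| < delta implies |(-u^2 + u - 9) + 39| < eps.
(-u^2 + u - 9) + 39 = -u^2 + u + 30 = (u + 5)(-u + 6).
So |(-u^2 + u - 9) + 39| = |u + 5|·|-u + 6|.
Assume first that |u + 5| < 1, so |u| < 6. Then |-u + 6| ≤ 6 + 6 = 12.
Hence |(-u^2 + u - 9) + 39| ≤ 12|u + 5| < eps provided |u + 5| < eps/12.
Choosing delta = min(1, eps/12) ensures both conditions, hence |(-u^2 + u - 9) + 39| < eps.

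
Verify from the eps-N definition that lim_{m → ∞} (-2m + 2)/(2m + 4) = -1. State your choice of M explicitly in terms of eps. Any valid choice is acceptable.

Suppose eps > 0. For m ≥ 1, |(-2m + 2)/(2m + 4) + 1| = |12|/(2(2m + 4)) = 12/(2(2m + 4)).
Since 2m + 4 ≥ 2m for m ≥ 1, this is ≤ 12/(2·2m) = 3/m.
So |(-2m + 2)/(2m + 4) + 1| < eps whenever m > 3/eps.
Take M = 3/eps. If m > M then |(-2m + 2)/(2m + 4) + 1| ≤ 3/m < eps.

M = 3/eps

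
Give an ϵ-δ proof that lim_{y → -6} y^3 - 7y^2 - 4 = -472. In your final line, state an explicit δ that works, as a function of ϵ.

δ = min(1, ϵ/218)

Suppose ϵ > 0. We want δ > 0 such that 0 < |y + 6| < δ implies |(y^3 - 7y^2 - 4) + 472| < ϵ.
(y^3 - 7y^2 - 4) + 472 = y^3 - 7y^2 + 468 = (y + 6)(y^2 - 13y + 78).
So |(y^3 - 7y^2 - 4) + 472| = |y + 6|·|y^2 - 13y + 78|.
Assume first that |y + 6| < 1, so |y| < 7. Then |y^2 - 13y + 78| ≤ 7^2 + 13·7 + 78 = 218.
Hence |(y^3 - 7y^2 - 4) + 472| ≤ 218|y + 6| < ϵ provided |y + 6| < ϵ/218.
Take δ = min(1, ϵ/218). Then 0 < |y + 6| < δ gives both |y + 6| < 1 and |y + 6| < ϵ/218, so |(y^3 - 7y^2 - 4) + 472| < ϵ.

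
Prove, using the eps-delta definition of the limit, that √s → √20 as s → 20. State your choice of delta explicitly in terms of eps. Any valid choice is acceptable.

Let eps > 0. We want delta > 0 such that 0 < |s − 20| < delta implies |√s − √20| < eps.
Rationalise: √s − √20 = (s − 20)/(√s + √20), so |√s − √20| = |s − 20|/(√s + √20).
Restrict delta ≤ 20 so that |s − 20| < 20 forces s > 0, and then √s + √20 > √20.
Hence |√s − √20| < |s − 20|/√20, which is < eps once |s − 20| < √20·eps.
Take delta = min(20, √20·eps). If 0 < |s − 20| < delta then s > 0 and |√s − √20| < |s − 20|/√20 < eps.

delta = min(20, √20·eps)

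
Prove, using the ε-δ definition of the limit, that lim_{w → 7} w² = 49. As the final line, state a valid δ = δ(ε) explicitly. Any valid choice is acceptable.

Fix ε > 0. We seek δ > 0 with 0 < |w − 7| < δ ⇒ |w² − 49| < ε.
Factor: w² − 49 = (w − 7)(w + 7), so |w² − 49| = |w − 7|·|w + 7|.
Impose δ ≤ 2 so that |w| < 9; then |w + 7| ≤ 16.
Hence |w² − 49| ≤ 16|w − 7|, which is < ε once |w − 7| < ε/16.
Take δ = min(2, ε/16). If 0 < |w − 7| < δ then both bounds hold and |w² − 49| ≤ 16|w − 7| < 16·(ε/16) = ε.

δ = min(2, ε/16)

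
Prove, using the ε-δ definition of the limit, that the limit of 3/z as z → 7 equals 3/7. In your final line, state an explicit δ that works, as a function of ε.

Let ε > 0. We seek δ > 0 such that 0 < |z − 7| < δ implies |3/z − (3/7)| < ε.
|3/z − (3/7)| = 3·|7 − z|/(7·|z|) = 3|z − 7|/(7|z|).
Restrict δ ≤ 7/2. Then |z − 7| < 7/2 gives |z| > 7/2, so 7|z| > 49/2.
Then |3/z − (3/7)| < 3|z − 7|/(49/2), which is < ε when |z − 7| < (49/6)ε.
Take δ = min(7/2, (49/6)ε). Then 0 < |z − 7| < δ gives both |z − 7| < 7/2 and |z − 7| < (49/6)ε, so |3/z − (3/7)| < ε.

δ = min(7/2, (49/6)ε)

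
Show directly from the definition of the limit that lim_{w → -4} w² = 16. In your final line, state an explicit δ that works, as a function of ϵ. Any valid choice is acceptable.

δ = min(2, ϵ/10)

Fix ϵ > 0. We seek δ > 0 with 0 < |w + 4| < δ ⇒ |w² − 16| < ϵ.
Factor: w² − 16 = (w + 4)(w - 4), so |w² − 16| = |w + 4|·|w - 4|.
Restrict δ ≤ 2. Then |w + 4| < 2 gives |w| < 6, so by the triangle inequality |w - 4| ≤ 6 + 4 = 10.
Hence |w² − 16| ≤ 10|w + 4|, which is < ϵ once |w + 4| < ϵ/10.
Take δ = min(2, ϵ/10). If 0 < |w + 4| < δ then both bounds hold and |w² − 16| ≤ 10|w + 4| < 10·(ϵ/10) = ϵ.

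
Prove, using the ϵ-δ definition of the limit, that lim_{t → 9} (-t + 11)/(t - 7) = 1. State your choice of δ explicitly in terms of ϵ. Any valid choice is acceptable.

Fix ϵ > 0. We want δ > 0 with 0 < |t − 9| < δ ⇒ |(-t + 11)/(t - 7) − 1| < ϵ.
Combining over a common denominator, (-t + 11)/(t - 7) − 1 = [(-t + 11)·2 − 2·(t - 7)] / [2·(t - 7)] = -4(t − 9) / (2(t - 7)).
So |(-t + 11)/(t - 7) − 1| = 4|t − 9| / (2·|t − 7|).
Require δ ≤ 1, so |t − 7| ≥ |2| − |t − 9| > 2 − 1 = 1.
Hence |(-t + 11)/(t - 7) − 1| < 4|t − 9|/(2·1) = 2|t − 9|, which is < ϵ once |t − 9| < (1/2)ϵ.
Take δ = min(1, (1/2)ϵ). Then 0 < |t − 9| < δ forces both bounds, so |(-t + 11)/(t - 7) − 1| < ϵ.

δ = min(1, (1/2)ϵ)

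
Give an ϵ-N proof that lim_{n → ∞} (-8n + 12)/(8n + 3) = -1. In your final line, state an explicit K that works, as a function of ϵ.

Fix ϵ > 0. For n ≥ 1, |(-8n + 12)/(8n + 3) + 1| = |120|/(8(8n + 3)) = 120/(8(8n + 3)).
Since 8n + 3 ≥ 8n for n ≥ 1, this is ≤ 120/(8·8n) = (15/8)/n.
So |(-8n + 12)/(8n + 3) + 1| < ϵ whenever n > (15/8)/ϵ.
Take K = (15/8)/ϵ. If n > K then |(-8n + 12)/(8n + 3) + 1| ≤ (15/8)/n < ϵ.

K = (15/8)/ϵ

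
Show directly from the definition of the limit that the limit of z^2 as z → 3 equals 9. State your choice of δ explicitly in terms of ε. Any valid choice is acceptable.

δ = min(2, ε/8)

Suppose ε > 0. We seek δ > 0 with 0 < |z − 3| < δ ⇒ |z^2 − 9| < ε.
Factor: z^2 − 9 = (z − 3)(z + 3), so |z^2 − 9| = |z − 3|·|z + 3|.
Restrict δ ≤ 2. Then |z − 3| < 2 gives |z| < 5, so by the triangle inequality |z + 3| ≤ 5 + 3 = 8.
Hence |z^2 − 9| ≤ 8|z − 3|, which is < ε once |z − 3| < ε/8.
Take δ = min(2, ε/8). If 0 < |z − 3| < δ then both bounds hold and |z^2 − 9| ≤ 8|z − 3| < 8·(ε/8) = ε.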